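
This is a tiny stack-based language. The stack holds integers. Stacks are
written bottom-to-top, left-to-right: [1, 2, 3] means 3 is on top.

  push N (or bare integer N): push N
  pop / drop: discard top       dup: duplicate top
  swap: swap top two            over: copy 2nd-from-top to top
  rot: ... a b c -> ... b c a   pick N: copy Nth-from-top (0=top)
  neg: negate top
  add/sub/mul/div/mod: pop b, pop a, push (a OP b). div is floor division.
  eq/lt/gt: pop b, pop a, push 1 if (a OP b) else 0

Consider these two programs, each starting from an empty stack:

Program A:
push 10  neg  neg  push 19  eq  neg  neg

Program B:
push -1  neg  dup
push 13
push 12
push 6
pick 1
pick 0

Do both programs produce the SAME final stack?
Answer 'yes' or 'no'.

Answer: no

Derivation:
Program A trace:
  After 'push 10': [10]
  After 'neg': [-10]
  After 'neg': [10]
  After 'push 19': [10, 19]
  After 'eq': [0]
  After 'neg': [0]
  After 'neg': [0]
Program A final stack: [0]

Program B trace:
  After 'push -1': [-1]
  After 'neg': [1]
  After 'dup': [1, 1]
  After 'push 13': [1, 1, 13]
  After 'push 12': [1, 1, 13, 12]
  After 'push 6': [1, 1, 13, 12, 6]
  After 'pick 1': [1, 1, 13, 12, 6, 12]
  After 'pick 0': [1, 1, 13, 12, 6, 12, 12]
Program B final stack: [1, 1, 13, 12, 6, 12, 12]
Same: no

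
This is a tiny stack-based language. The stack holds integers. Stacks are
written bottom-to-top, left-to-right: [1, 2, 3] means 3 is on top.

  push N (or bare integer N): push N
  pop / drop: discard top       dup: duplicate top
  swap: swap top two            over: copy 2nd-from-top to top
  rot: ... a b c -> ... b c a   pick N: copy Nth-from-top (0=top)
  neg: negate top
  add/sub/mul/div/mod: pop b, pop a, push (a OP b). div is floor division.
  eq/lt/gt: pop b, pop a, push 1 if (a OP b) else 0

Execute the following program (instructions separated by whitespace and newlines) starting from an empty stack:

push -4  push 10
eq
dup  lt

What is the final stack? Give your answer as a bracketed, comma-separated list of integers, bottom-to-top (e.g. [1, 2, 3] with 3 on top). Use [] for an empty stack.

After 'push -4': [-4]
After 'push 10': [-4, 10]
After 'eq': [0]
After 'dup': [0, 0]
After 'lt': [0]

Answer: [0]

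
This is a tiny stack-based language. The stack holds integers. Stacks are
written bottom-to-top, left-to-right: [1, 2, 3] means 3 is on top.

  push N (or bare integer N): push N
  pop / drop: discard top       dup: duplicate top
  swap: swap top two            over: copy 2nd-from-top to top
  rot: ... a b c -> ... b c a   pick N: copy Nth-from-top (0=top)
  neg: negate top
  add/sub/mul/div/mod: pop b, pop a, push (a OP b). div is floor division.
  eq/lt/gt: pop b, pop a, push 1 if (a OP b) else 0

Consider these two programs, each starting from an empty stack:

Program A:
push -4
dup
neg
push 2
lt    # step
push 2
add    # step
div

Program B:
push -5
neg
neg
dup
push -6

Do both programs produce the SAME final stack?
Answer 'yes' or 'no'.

Program A trace:
  After 'push -4': [-4]
  After 'dup': [-4, -4]
  After 'neg': [-4, 4]
  After 'push 2': [-4, 4, 2]
  After 'lt': [-4, 0]
  After 'push 2': [-4, 0, 2]
  After 'add': [-4, 2]
  After 'div': [-2]
Program A final stack: [-2]

Program B trace:
  After 'push -5': [-5]
  After 'neg': [5]
  After 'neg': [-5]
  After 'dup': [-5, -5]
  After 'push -6': [-5, -5, -6]
Program B final stack: [-5, -5, -6]
Same: no

Answer: no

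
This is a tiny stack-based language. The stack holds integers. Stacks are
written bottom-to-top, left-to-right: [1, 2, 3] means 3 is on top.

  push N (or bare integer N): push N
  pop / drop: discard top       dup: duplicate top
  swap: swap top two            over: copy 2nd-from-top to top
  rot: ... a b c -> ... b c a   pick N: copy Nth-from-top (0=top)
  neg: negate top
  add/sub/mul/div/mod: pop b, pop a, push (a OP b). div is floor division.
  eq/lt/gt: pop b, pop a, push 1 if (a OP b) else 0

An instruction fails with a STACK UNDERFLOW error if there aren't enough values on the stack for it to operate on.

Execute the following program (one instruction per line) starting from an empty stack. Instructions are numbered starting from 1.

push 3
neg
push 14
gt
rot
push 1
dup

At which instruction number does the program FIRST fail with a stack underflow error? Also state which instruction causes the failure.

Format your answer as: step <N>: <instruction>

Step 1 ('push 3'): stack = [3], depth = 1
Step 2 ('neg'): stack = [-3], depth = 1
Step 3 ('push 14'): stack = [-3, 14], depth = 2
Step 4 ('gt'): stack = [0], depth = 1
Step 5 ('rot'): needs 3 value(s) but depth is 1 — STACK UNDERFLOW

Answer: step 5: rot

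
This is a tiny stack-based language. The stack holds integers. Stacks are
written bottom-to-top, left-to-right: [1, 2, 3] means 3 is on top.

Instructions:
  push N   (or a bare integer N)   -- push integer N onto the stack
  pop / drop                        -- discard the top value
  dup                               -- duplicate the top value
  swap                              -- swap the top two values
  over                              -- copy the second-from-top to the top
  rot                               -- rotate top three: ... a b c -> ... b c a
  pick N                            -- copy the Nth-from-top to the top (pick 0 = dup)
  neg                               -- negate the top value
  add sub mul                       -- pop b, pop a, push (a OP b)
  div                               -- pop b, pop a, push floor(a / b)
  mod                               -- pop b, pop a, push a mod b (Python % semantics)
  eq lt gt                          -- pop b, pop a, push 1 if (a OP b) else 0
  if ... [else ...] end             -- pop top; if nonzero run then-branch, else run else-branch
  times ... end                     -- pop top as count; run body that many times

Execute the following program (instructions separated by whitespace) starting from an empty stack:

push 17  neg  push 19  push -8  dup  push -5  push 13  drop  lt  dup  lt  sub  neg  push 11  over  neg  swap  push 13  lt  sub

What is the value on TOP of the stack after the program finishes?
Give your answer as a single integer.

Answer: -9

Derivation:
After 'push 17': [17]
After 'neg': [-17]
After 'push 19': [-17, 19]
After 'push -8': [-17, 19, -8]
After 'dup': [-17, 19, -8, -8]
After 'push -5': [-17, 19, -8, -8, -5]
After 'push 13': [-17, 19, -8, -8, -5, 13]
After 'drop': [-17, 19, -8, -8, -5]
After 'lt': [-17, 19, -8, 1]
After 'dup': [-17, 19, -8, 1, 1]
After 'lt': [-17, 19, -8, 0]
After 'sub': [-17, 19, -8]
After 'neg': [-17, 19, 8]
After 'push 11': [-17, 19, 8, 11]
After 'over': [-17, 19, 8, 11, 8]
After 'neg': [-17, 19, 8, 11, -8]
After 'swap': [-17, 19, 8, -8, 11]
After 'push 13': [-17, 19, 8, -8, 11, 13]
After 'lt': [-17, 19, 8, -8, 1]
After 'sub': [-17, 19, 8, -9]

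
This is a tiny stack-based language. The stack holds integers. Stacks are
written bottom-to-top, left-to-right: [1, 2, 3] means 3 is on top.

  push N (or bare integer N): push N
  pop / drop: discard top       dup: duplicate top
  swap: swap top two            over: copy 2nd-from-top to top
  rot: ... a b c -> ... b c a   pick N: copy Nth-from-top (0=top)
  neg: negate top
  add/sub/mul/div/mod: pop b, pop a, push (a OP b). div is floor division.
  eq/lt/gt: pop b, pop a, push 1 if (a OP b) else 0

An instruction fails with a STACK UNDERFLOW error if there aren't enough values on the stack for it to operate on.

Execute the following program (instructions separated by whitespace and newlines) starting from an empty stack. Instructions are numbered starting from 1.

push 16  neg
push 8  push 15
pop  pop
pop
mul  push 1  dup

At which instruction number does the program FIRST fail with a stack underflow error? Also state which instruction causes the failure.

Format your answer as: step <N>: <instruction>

Answer: step 8: mul

Derivation:
Step 1 ('push 16'): stack = [16], depth = 1
Step 2 ('neg'): stack = [-16], depth = 1
Step 3 ('push 8'): stack = [-16, 8], depth = 2
Step 4 ('push 15'): stack = [-16, 8, 15], depth = 3
Step 5 ('pop'): stack = [-16, 8], depth = 2
Step 6 ('pop'): stack = [-16], depth = 1
Step 7 ('pop'): stack = [], depth = 0
Step 8 ('mul'): needs 2 value(s) but depth is 0 — STACK UNDERFLOW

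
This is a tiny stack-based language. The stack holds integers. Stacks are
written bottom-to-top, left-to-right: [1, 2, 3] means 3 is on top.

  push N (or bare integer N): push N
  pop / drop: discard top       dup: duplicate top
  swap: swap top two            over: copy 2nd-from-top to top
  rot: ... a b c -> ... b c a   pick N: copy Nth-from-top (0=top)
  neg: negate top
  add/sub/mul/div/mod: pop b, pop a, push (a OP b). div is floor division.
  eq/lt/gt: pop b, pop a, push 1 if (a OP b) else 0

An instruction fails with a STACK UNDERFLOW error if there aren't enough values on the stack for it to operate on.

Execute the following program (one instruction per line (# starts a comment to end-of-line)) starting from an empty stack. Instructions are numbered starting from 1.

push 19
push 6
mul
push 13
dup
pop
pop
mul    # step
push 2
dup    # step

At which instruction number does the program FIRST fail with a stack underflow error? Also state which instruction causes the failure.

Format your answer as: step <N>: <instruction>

Step 1 ('push 19'): stack = [19], depth = 1
Step 2 ('push 6'): stack = [19, 6], depth = 2
Step 3 ('mul'): stack = [114], depth = 1
Step 4 ('push 13'): stack = [114, 13], depth = 2
Step 5 ('dup'): stack = [114, 13, 13], depth = 3
Step 6 ('pop'): stack = [114, 13], depth = 2
Step 7 ('pop'): stack = [114], depth = 1
Step 8 ('mul'): needs 2 value(s) but depth is 1 — STACK UNDERFLOW

Answer: step 8: mul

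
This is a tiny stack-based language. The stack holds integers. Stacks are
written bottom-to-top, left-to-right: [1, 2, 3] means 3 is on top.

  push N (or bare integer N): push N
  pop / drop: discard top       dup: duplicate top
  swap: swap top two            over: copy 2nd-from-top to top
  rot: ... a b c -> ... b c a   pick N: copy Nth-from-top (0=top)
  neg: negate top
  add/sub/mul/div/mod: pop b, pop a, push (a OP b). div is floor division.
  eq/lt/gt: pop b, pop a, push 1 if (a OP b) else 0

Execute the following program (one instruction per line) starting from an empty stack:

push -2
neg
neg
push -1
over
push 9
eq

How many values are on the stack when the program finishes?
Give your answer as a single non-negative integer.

Answer: 3

Derivation:
After 'push -2': stack = [-2] (depth 1)
After 'neg': stack = [2] (depth 1)
After 'neg': stack = [-2] (depth 1)
After 'push -1': stack = [-2, -1] (depth 2)
After 'over': stack = [-2, -1, -2] (depth 3)
After 'push 9': stack = [-2, -1, -2, 9] (depth 4)
After 'eq': stack = [-2, -1, 0] (depth 3)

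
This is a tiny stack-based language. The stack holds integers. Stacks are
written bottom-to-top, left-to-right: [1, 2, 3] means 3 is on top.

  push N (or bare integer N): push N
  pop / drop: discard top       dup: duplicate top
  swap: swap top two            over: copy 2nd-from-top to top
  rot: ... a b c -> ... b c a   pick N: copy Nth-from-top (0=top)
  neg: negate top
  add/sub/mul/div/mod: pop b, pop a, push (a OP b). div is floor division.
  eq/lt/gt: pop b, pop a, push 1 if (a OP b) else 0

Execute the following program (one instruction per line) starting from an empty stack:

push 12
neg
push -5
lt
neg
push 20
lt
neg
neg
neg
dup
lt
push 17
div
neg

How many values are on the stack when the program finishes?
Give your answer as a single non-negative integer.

After 'push 12': stack = [12] (depth 1)
After 'neg': stack = [-12] (depth 1)
After 'push -5': stack = [-12, -5] (depth 2)
After 'lt': stack = [1] (depth 1)
After 'neg': stack = [-1] (depth 1)
After 'push 20': stack = [-1, 20] (depth 2)
After 'lt': stack = [1] (depth 1)
After 'neg': stack = [-1] (depth 1)
After 'neg': stack = [1] (depth 1)
After 'neg': stack = [-1] (depth 1)
After 'dup': stack = [-1, -1] (depth 2)
After 'lt': stack = [0] (depth 1)
After 'push 17': stack = [0, 17] (depth 2)
After 'div': stack = [0] (depth 1)
After 'neg': stack = [0] (depth 1)

Answer: 1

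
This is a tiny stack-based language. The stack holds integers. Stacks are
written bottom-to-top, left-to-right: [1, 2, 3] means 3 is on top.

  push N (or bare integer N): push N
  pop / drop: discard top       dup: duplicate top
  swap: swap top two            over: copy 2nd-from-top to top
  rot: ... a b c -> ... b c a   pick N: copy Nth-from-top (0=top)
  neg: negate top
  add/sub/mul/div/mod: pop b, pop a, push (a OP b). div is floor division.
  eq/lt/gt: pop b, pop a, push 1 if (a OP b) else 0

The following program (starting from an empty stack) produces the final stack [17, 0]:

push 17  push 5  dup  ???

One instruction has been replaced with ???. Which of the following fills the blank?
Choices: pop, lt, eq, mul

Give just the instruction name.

Stack before ???: [17, 5, 5]
Stack after ???:  [17, 0]
Checking each choice:
  pop: produces [17, 5]
  lt: MATCH
  eq: produces [17, 1]
  mul: produces [17, 25]


Answer: lt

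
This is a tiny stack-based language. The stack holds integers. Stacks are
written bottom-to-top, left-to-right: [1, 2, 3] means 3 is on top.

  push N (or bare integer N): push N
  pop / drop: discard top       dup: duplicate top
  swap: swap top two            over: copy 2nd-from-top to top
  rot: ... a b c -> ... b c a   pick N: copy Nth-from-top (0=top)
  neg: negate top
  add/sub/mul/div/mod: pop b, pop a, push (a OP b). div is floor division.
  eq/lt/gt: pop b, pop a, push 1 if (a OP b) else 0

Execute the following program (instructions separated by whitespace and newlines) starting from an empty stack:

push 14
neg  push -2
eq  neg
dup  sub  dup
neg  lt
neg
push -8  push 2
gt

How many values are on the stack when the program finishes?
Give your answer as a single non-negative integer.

Answer: 2

Derivation:
After 'push 14': stack = [14] (depth 1)
After 'neg': stack = [-14] (depth 1)
After 'push -2': stack = [-14, -2] (depth 2)
After 'eq': stack = [0] (depth 1)
After 'neg': stack = [0] (depth 1)
After 'dup': stack = [0, 0] (depth 2)
After 'sub': stack = [0] (depth 1)
After 'dup': stack = [0, 0] (depth 2)
After 'neg': stack = [0, 0] (depth 2)
After 'lt': stack = [0] (depth 1)
After 'neg': stack = [0] (depth 1)
After 'push -8': stack = [0, -8] (depth 2)
After 'push 2': stack = [0, -8, 2] (depth 3)
After 'gt': stack = [0, 0] (depth 2)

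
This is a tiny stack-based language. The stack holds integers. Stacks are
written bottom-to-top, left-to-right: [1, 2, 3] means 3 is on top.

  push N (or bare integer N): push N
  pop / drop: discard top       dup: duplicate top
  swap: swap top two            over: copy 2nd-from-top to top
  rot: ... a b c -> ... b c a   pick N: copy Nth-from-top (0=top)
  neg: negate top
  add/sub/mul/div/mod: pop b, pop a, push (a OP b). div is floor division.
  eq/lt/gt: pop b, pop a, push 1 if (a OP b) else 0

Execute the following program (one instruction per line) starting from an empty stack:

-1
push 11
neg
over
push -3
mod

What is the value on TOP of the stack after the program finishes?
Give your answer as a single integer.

After 'push -1': [-1]
After 'push 11': [-1, 11]
After 'neg': [-1, -11]
After 'over': [-1, -11, -1]
After 'push -3': [-1, -11, -1, -3]
After 'mod': [-1, -11, -1]

Answer: -1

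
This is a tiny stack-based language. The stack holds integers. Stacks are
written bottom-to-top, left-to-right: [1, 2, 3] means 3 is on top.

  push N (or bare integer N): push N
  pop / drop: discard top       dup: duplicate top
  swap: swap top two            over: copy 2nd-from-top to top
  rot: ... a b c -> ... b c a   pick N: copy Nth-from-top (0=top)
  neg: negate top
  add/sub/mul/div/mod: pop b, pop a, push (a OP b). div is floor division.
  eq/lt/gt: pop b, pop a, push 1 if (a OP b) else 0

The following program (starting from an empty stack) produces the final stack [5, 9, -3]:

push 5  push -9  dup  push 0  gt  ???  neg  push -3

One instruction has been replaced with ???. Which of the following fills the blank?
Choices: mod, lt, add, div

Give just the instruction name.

Stack before ???: [5, -9, 0]
Stack after ???:  [5, -9]
Checking each choice:
  mod: modulo by zero
  lt: produces [5, -1, -3]
  add: MATCH
  div: division by zero


Answer: add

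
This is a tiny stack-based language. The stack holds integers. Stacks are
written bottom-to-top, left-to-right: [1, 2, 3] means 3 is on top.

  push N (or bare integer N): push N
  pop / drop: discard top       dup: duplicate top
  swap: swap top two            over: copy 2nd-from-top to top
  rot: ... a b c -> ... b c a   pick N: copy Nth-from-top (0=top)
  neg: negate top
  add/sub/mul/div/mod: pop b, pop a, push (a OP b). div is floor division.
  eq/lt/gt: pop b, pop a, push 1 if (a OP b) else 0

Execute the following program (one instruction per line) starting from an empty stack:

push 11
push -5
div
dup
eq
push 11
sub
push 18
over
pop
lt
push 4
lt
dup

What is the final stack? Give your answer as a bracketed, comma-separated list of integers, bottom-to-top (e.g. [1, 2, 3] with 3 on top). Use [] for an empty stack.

After 'push 11': [11]
After 'push -5': [11, -5]
After 'div': [-3]
After 'dup': [-3, -3]
After 'eq': [1]
After 'push 11': [1, 11]
After 'sub': [-10]
After 'push 18': [-10, 18]
After 'over': [-10, 18, -10]
After 'pop': [-10, 18]
After 'lt': [1]
After 'push 4': [1, 4]
After 'lt': [1]
After 'dup': [1, 1]

Answer: [1, 1]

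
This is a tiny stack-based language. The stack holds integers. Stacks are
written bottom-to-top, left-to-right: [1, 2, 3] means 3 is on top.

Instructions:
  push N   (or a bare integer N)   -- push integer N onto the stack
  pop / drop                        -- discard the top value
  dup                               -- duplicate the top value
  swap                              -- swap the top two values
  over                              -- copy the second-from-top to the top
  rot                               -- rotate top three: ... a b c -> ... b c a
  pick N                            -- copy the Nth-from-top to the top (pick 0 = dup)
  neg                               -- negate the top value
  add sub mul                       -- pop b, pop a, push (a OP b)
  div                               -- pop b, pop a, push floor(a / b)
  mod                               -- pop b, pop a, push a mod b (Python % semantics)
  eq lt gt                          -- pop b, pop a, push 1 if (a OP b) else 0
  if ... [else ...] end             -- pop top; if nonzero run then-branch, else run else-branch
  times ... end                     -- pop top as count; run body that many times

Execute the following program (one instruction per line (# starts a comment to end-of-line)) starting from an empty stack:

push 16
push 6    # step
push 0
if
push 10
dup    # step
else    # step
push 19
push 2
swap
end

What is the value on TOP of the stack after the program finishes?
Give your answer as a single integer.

Answer: 19

Derivation:
After 'push 16': [16]
After 'push 6': [16, 6]
After 'push 0': [16, 6, 0]
After 'if': [16, 6]
After 'push 19': [16, 6, 19]
After 'push 2': [16, 6, 19, 2]
After 'swap': [16, 6, 2, 19]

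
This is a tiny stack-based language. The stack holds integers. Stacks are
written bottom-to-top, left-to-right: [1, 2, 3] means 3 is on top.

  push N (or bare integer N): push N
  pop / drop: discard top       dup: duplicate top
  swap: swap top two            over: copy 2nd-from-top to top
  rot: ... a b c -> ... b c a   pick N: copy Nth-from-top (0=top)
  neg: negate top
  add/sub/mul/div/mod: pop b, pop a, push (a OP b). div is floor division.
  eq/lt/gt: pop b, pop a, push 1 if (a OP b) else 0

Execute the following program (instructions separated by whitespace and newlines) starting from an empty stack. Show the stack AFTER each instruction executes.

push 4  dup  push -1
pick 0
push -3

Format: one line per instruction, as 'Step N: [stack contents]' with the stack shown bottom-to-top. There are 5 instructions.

Step 1: [4]
Step 2: [4, 4]
Step 3: [4, 4, -1]
Step 4: [4, 4, -1, -1]
Step 5: [4, 4, -1, -1, -3]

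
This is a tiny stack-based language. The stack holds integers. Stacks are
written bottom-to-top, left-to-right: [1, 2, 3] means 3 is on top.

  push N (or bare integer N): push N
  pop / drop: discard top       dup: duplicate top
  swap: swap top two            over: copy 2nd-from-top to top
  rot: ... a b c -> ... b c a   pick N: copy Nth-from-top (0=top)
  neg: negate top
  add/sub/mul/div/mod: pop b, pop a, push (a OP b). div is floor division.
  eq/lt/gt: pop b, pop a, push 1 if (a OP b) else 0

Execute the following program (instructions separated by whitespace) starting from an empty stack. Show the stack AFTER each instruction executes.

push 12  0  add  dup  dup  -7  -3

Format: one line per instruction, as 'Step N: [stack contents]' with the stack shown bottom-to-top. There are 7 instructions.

Step 1: [12]
Step 2: [12, 0]
Step 3: [12]
Step 4: [12, 12]
Step 5: [12, 12, 12]
Step 6: [12, 12, 12, -7]
Step 7: [12, 12, 12, -7, -3]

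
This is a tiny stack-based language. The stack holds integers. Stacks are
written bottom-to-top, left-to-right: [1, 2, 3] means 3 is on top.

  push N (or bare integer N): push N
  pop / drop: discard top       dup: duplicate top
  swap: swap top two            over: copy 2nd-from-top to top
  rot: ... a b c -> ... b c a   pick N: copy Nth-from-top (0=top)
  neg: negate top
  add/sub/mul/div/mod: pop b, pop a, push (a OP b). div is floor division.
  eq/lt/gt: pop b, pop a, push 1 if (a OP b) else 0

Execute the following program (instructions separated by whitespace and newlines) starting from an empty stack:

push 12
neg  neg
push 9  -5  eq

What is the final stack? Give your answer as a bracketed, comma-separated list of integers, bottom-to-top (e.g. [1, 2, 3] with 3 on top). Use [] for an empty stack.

After 'push 12': [12]
After 'neg': [-12]
After 'neg': [12]
After 'push 9': [12, 9]
After 'push -5': [12, 9, -5]
After 'eq': [12, 0]

Answer: [12, 0]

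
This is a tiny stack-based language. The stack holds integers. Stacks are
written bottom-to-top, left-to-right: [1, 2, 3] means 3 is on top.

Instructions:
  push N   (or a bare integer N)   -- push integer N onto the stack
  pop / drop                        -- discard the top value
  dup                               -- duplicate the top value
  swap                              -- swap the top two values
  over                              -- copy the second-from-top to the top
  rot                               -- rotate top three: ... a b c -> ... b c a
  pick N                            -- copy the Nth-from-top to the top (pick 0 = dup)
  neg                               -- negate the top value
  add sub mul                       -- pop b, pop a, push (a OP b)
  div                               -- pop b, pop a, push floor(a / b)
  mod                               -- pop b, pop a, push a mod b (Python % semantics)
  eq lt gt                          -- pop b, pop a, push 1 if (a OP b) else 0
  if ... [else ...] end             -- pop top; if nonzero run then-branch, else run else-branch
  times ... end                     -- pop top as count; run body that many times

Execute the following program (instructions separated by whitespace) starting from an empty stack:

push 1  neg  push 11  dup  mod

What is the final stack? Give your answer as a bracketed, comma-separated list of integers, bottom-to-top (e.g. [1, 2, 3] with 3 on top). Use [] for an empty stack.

Answer: [-1, 0]

Derivation:
After 'push 1': [1]
After 'neg': [-1]
After 'push 11': [-1, 11]
After 'dup': [-1, 11, 11]
After 'mod': [-1, 0]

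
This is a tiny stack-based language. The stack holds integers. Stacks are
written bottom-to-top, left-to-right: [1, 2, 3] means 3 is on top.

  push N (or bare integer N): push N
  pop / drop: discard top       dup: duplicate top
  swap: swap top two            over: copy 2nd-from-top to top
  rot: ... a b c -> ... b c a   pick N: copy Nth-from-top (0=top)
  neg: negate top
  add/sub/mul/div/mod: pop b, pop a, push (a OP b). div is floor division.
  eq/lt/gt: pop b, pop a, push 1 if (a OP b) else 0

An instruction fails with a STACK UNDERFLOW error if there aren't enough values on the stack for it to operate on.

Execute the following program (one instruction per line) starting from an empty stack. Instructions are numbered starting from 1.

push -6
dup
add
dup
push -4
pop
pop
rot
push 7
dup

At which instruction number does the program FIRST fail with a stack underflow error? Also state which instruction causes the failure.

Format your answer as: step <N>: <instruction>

Answer: step 8: rot

Derivation:
Step 1 ('push -6'): stack = [-6], depth = 1
Step 2 ('dup'): stack = [-6, -6], depth = 2
Step 3 ('add'): stack = [-12], depth = 1
Step 4 ('dup'): stack = [-12, -12], depth = 2
Step 5 ('push -4'): stack = [-12, -12, -4], depth = 3
Step 6 ('pop'): stack = [-12, -12], depth = 2
Step 7 ('pop'): stack = [-12], depth = 1
Step 8 ('rot'): needs 3 value(s) but depth is 1 — STACK UNDERFLOW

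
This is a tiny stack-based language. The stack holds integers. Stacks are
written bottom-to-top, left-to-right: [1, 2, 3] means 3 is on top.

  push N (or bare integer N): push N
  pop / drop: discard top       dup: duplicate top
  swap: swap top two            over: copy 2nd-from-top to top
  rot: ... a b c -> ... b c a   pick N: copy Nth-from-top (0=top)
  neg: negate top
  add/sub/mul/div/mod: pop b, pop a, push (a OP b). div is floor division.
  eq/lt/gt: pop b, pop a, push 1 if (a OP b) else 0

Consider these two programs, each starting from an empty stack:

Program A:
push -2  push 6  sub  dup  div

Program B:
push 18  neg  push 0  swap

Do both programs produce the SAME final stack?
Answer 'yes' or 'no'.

Program A trace:
  After 'push -2': [-2]
  After 'push 6': [-2, 6]
  After 'sub': [-8]
  After 'dup': [-8, -8]
  After 'div': [1]
Program A final stack: [1]

Program B trace:
  After 'push 18': [18]
  After 'neg': [-18]
  After 'push 0': [-18, 0]
  After 'swap': [0, -18]
Program B final stack: [0, -18]
Same: no

Answer: no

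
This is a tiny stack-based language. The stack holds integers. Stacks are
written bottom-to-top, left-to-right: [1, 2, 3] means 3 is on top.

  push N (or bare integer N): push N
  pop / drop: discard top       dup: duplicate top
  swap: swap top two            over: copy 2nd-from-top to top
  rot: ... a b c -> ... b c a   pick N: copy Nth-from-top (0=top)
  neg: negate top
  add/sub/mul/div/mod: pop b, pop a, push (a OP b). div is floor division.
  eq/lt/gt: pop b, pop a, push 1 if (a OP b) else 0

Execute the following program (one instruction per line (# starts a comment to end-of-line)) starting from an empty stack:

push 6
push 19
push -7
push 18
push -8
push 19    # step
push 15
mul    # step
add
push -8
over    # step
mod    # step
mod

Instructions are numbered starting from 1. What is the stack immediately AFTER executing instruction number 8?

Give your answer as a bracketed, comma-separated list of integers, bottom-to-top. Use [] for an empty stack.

Answer: [6, 19, -7, 18, -8, 285]

Derivation:
Step 1 ('push 6'): [6]
Step 2 ('push 19'): [6, 19]
Step 3 ('push -7'): [6, 19, -7]
Step 4 ('push 18'): [6, 19, -7, 18]
Step 5 ('push -8'): [6, 19, -7, 18, -8]
Step 6 ('push 19'): [6, 19, -7, 18, -8, 19]
Step 7 ('push 15'): [6, 19, -7, 18, -8, 19, 15]
Step 8 ('mul'): [6, 19, -7, 18, -8, 285]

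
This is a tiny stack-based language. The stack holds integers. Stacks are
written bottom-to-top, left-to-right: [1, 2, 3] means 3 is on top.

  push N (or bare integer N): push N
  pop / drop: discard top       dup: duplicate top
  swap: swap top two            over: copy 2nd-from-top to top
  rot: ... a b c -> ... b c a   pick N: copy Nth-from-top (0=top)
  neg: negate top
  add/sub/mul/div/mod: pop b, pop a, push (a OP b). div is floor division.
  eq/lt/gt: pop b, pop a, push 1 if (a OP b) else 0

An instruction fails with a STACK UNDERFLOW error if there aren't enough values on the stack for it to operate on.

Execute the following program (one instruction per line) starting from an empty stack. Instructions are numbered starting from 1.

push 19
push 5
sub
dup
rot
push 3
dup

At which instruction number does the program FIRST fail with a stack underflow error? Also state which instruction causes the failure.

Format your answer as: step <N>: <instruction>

Answer: step 5: rot

Derivation:
Step 1 ('push 19'): stack = [19], depth = 1
Step 2 ('push 5'): stack = [19, 5], depth = 2
Step 3 ('sub'): stack = [14], depth = 1
Step 4 ('dup'): stack = [14, 14], depth = 2
Step 5 ('rot'): needs 3 value(s) but depth is 2 — STACK UNDERFLOW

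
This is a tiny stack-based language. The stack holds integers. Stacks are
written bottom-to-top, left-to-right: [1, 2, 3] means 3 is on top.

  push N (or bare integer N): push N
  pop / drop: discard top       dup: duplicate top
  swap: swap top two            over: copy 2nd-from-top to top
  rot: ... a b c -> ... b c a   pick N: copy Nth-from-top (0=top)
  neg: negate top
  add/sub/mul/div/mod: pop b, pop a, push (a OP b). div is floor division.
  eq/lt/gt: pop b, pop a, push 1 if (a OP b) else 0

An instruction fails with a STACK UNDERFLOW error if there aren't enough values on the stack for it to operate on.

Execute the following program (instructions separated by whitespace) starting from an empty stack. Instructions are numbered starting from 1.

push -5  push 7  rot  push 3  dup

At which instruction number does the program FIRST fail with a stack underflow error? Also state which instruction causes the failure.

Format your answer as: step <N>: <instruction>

Step 1 ('push -5'): stack = [-5], depth = 1
Step 2 ('push 7'): stack = [-5, 7], depth = 2
Step 3 ('rot'): needs 3 value(s) but depth is 2 — STACK UNDERFLOW

Answer: step 3: rot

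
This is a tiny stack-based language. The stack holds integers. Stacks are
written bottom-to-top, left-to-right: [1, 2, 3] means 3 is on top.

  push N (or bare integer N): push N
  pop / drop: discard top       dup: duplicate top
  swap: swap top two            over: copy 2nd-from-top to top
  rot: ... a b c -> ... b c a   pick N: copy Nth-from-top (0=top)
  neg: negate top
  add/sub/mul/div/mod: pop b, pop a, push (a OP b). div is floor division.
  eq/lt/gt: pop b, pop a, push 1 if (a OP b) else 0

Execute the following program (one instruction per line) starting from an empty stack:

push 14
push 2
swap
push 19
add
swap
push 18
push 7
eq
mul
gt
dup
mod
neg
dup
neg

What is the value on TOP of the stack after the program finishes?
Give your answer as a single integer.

Answer: 0

Derivation:
After 'push 14': [14]
After 'push 2': [14, 2]
After 'swap': [2, 14]
After 'push 19': [2, 14, 19]
After 'add': [2, 33]
After 'swap': [33, 2]
After 'push 18': [33, 2, 18]
After 'push 7': [33, 2, 18, 7]
After 'eq': [33, 2, 0]
After 'mul': [33, 0]
After 'gt': [1]
After 'dup': [1, 1]
After 'mod': [0]
After 'neg': [0]
After 'dup': [0, 0]
After 'neg': [0, 0]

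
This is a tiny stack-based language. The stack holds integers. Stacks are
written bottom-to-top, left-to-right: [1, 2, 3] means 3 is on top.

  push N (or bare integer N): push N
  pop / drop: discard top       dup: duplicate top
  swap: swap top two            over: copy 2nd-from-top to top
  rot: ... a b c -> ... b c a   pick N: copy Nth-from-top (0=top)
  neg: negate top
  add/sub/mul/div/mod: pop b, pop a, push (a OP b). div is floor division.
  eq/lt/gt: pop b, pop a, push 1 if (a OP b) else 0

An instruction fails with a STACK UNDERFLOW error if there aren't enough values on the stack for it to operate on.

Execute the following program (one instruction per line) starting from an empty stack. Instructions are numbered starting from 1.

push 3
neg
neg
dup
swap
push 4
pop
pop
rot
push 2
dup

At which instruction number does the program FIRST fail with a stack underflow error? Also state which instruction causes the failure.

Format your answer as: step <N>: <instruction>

Step 1 ('push 3'): stack = [3], depth = 1
Step 2 ('neg'): stack = [-3], depth = 1
Step 3 ('neg'): stack = [3], depth = 1
Step 4 ('dup'): stack = [3, 3], depth = 2
Step 5 ('swap'): stack = [3, 3], depth = 2
Step 6 ('push 4'): stack = [3, 3, 4], depth = 3
Step 7 ('pop'): stack = [3, 3], depth = 2
Step 8 ('pop'): stack = [3], depth = 1
Step 9 ('rot'): needs 3 value(s) but depth is 1 — STACK UNDERFLOW

Answer: step 9: rot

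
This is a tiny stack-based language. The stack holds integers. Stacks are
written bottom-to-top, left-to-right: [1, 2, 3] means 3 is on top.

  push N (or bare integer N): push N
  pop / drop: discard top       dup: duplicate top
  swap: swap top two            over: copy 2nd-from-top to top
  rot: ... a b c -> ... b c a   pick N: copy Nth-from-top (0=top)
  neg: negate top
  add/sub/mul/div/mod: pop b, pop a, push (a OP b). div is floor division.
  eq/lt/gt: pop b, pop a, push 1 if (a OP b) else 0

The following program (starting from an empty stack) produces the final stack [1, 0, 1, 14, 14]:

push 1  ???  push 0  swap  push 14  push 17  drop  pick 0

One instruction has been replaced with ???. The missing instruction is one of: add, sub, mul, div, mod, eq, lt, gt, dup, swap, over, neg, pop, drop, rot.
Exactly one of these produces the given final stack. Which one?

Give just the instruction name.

Stack before ???: [1]
Stack after ???:  [1, 1]
The instruction that transforms [1] -> [1, 1] is: dup

Answer: dup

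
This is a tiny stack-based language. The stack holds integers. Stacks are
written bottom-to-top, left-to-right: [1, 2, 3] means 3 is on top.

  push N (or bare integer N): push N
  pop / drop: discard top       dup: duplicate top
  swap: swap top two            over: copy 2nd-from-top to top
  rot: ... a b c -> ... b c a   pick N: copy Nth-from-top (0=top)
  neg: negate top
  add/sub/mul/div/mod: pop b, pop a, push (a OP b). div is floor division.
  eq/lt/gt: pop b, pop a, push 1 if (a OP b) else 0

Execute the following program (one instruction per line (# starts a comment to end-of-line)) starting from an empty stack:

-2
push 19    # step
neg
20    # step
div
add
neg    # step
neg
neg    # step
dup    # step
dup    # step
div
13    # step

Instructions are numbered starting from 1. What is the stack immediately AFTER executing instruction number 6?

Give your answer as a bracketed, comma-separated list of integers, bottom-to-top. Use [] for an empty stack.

Answer: [-3]

Derivation:
Step 1 ('-2'): [-2]
Step 2 ('push 19'): [-2, 19]
Step 3 ('neg'): [-2, -19]
Step 4 ('20'): [-2, -19, 20]
Step 5 ('div'): [-2, -1]
Step 6 ('add'): [-3]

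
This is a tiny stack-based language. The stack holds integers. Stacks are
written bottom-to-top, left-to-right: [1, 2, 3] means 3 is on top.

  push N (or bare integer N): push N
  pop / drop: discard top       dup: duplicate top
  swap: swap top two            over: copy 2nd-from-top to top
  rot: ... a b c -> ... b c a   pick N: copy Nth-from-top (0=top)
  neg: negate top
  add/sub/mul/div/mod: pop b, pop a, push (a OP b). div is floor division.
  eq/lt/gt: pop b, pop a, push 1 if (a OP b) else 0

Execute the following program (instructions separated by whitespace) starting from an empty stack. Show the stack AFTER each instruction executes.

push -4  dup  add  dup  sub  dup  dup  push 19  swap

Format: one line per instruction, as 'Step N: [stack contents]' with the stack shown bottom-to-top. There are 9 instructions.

Step 1: [-4]
Step 2: [-4, -4]
Step 3: [-8]
Step 4: [-8, -8]
Step 5: [0]
Step 6: [0, 0]
Step 7: [0, 0, 0]
Step 8: [0, 0, 0, 19]
Step 9: [0, 0, 19, 0]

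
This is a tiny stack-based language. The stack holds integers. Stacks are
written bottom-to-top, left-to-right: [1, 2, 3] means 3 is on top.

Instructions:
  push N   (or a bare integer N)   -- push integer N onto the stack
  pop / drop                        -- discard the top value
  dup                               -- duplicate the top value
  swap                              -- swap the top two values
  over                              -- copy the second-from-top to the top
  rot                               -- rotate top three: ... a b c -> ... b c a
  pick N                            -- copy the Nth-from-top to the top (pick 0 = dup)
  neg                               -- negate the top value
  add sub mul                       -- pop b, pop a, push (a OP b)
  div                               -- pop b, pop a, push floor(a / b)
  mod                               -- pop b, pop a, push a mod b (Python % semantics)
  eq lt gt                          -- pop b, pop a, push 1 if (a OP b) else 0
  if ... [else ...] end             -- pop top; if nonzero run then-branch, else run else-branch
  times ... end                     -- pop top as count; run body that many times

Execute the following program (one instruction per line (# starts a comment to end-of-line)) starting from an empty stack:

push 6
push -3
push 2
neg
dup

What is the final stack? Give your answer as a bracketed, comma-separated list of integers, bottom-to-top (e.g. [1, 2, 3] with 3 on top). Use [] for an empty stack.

After 'push 6': [6]
After 'push -3': [6, -3]
After 'push 2': [6, -3, 2]
After 'neg': [6, -3, -2]
After 'dup': [6, -3, -2, -2]

Answer: [6, -3, -2, -2]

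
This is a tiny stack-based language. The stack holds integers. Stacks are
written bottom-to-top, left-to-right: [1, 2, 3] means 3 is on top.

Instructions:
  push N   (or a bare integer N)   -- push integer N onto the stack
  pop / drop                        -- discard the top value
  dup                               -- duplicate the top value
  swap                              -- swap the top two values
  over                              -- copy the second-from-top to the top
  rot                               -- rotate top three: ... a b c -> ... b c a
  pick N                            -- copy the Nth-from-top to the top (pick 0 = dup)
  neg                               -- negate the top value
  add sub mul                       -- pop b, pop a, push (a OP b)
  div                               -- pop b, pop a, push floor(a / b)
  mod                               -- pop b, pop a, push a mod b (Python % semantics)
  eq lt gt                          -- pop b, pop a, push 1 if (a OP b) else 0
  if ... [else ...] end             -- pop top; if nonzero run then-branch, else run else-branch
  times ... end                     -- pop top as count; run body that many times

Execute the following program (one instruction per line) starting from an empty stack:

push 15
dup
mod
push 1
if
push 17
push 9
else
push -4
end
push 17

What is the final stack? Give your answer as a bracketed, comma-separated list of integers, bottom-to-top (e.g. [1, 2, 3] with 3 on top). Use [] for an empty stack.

Answer: [0, 17, 9, 17]

Derivation:
After 'push 15': [15]
After 'dup': [15, 15]
After 'mod': [0]
After 'push 1': [0, 1]
After 'if': [0]
After 'push 17': [0, 17]
After 'push 9': [0, 17, 9]
After 'push 17': [0, 17, 9, 17]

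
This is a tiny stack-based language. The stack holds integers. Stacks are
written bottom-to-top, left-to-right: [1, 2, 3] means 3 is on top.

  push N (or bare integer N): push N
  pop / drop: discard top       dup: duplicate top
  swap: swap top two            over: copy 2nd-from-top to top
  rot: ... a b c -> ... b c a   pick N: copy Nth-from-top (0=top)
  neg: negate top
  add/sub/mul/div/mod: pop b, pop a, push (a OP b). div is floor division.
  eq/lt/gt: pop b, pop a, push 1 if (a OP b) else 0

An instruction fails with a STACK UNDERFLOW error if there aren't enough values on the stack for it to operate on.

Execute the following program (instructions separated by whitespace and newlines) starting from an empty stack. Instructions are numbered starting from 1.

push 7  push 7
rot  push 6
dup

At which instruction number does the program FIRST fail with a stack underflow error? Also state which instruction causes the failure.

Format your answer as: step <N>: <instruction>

Answer: step 3: rot

Derivation:
Step 1 ('push 7'): stack = [7], depth = 1
Step 2 ('push 7'): stack = [7, 7], depth = 2
Step 3 ('rot'): needs 3 value(s) but depth is 2 — STACK UNDERFLOW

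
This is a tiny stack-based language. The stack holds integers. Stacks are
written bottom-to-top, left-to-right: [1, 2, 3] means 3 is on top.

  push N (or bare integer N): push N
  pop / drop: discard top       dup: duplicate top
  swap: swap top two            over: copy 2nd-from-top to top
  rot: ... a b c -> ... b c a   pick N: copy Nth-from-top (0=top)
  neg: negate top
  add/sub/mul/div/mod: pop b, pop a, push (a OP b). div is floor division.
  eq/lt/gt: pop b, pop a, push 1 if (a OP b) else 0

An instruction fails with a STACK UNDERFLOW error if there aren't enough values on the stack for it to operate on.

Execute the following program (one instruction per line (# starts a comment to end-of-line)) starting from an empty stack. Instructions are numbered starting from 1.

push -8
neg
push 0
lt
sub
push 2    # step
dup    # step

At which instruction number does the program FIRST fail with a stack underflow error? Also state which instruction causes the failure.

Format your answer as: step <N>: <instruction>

Step 1 ('push -8'): stack = [-8], depth = 1
Step 2 ('neg'): stack = [8], depth = 1
Step 3 ('push 0'): stack = [8, 0], depth = 2
Step 4 ('lt'): stack = [0], depth = 1
Step 5 ('sub'): needs 2 value(s) but depth is 1 — STACK UNDERFLOW

Answer: step 5: sub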